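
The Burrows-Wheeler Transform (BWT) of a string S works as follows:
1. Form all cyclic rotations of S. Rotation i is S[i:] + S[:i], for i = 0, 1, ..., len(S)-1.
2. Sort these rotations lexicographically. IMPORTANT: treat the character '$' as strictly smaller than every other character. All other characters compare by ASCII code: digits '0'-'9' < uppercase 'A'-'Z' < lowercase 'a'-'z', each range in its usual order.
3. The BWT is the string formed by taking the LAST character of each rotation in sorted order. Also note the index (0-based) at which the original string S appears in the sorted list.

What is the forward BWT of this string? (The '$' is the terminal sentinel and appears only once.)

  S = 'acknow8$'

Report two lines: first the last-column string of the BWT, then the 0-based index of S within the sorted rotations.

All 8 rotations (rotation i = S[i:]+S[:i]):
  rot[0] = acknow8$
  rot[1] = cknow8$a
  rot[2] = know8$ac
  rot[3] = now8$ack
  rot[4] = ow8$ackn
  rot[5] = w8$ackno
  rot[6] = 8$acknow
  rot[7] = $acknow8
Sorted (with $ < everything):
  sorted[0] = $acknow8  (last char: '8')
  sorted[1] = 8$acknow  (last char: 'w')
  sorted[2] = acknow8$  (last char: '$')
  sorted[3] = cknow8$a  (last char: 'a')
  sorted[4] = know8$ac  (last char: 'c')
  sorted[5] = now8$ack  (last char: 'k')
  sorted[6] = ow8$ackn  (last char: 'n')
  sorted[7] = w8$ackno  (last char: 'o')
Last column: 8w$ackno
Original string S is at sorted index 2

Answer: 8w$ackno
2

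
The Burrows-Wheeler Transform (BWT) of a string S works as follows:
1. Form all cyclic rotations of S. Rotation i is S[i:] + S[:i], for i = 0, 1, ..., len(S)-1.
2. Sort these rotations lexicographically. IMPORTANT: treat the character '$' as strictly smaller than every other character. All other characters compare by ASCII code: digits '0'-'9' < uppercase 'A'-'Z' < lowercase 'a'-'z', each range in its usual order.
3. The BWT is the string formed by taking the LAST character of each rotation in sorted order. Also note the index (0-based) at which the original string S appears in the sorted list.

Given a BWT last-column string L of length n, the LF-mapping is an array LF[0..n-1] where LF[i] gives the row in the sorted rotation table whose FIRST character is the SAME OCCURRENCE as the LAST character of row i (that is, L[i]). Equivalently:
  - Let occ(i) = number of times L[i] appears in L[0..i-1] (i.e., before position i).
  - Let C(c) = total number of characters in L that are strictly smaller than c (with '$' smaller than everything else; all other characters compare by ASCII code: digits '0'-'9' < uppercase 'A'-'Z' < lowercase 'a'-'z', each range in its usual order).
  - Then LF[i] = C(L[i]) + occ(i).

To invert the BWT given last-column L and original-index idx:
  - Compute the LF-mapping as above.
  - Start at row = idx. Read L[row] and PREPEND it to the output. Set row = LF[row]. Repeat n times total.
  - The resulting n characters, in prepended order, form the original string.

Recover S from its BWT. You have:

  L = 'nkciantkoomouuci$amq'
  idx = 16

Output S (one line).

LF mapping: 11 7 3 5 1 12 17 8 13 14 9 15 18 19 4 6 0 2 10 16
Walk LF starting at row 16, prepending L[row]:
  step 1: row=16, L[16]='$', prepend. Next row=LF[16]=0
  step 2: row=0, L[0]='n', prepend. Next row=LF[0]=11
  step 3: row=11, L[11]='o', prepend. Next row=LF[11]=15
  step 4: row=15, L[15]='i', prepend. Next row=LF[15]=6
  step 5: row=6, L[6]='t', prepend. Next row=LF[6]=17
  step 6: row=17, L[17]='a', prepend. Next row=LF[17]=2
  step 7: row=2, L[2]='c', prepend. Next row=LF[2]=3
  step 8: row=3, L[3]='i', prepend. Next row=LF[3]=5
  step 9: row=5, L[5]='n', prepend. Next row=LF[5]=12
  step 10: row=12, L[12]='u', prepend. Next row=LF[12]=18
  step 11: row=18, L[18]='m', prepend. Next row=LF[18]=10
  step 12: row=10, L[10]='m', prepend. Next row=LF[10]=9
  step 13: row=9, L[9]='o', prepend. Next row=LF[9]=14
  step 14: row=14, L[14]='c', prepend. Next row=LF[14]=4
  step 15: row=4, L[4]='a', prepend. Next row=LF[4]=1
  step 16: row=1, L[1]='k', prepend. Next row=LF[1]=7
  step 17: row=7, L[7]='k', prepend. Next row=LF[7]=8
  step 18: row=8, L[8]='o', prepend. Next row=LF[8]=13
  step 19: row=13, L[13]='u', prepend. Next row=LF[13]=19
  step 20: row=19, L[19]='q', prepend. Next row=LF[19]=16
Reversed output: quokkacommunication$

Answer: quokkacommunication$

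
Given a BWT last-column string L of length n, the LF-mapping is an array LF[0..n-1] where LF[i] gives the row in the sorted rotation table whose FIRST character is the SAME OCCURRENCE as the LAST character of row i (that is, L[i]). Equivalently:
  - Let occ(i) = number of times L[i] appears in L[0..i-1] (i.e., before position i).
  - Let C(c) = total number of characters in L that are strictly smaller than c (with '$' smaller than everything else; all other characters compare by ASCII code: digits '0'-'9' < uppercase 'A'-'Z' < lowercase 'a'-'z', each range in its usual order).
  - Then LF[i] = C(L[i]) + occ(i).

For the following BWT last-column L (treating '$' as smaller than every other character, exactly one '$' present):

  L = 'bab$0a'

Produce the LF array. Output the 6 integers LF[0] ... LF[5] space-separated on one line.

Answer: 4 2 5 0 1 3

Derivation:
Char counts: '$':1, '0':1, 'a':2, 'b':2
C (first-col start): C('$')=0, C('0')=1, C('a')=2, C('b')=4
L[0]='b': occ=0, LF[0]=C('b')+0=4+0=4
L[1]='a': occ=0, LF[1]=C('a')+0=2+0=2
L[2]='b': occ=1, LF[2]=C('b')+1=4+1=5
L[3]='$': occ=0, LF[3]=C('$')+0=0+0=0
L[4]='0': occ=0, LF[4]=C('0')+0=1+0=1
L[5]='a': occ=1, LF[5]=C('a')+1=2+1=3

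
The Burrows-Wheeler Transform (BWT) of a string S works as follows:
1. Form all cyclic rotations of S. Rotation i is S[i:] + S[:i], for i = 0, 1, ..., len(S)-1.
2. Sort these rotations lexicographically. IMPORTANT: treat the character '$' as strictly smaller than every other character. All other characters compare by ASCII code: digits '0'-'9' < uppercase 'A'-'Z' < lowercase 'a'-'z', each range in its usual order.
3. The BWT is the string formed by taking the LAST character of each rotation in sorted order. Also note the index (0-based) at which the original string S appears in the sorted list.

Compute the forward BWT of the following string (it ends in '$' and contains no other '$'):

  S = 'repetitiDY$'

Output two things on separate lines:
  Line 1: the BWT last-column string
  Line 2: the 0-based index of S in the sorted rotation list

Answer: YiDrptte$ie
8

Derivation:
All 11 rotations (rotation i = S[i:]+S[:i]):
  rot[0] = repetitiDY$
  rot[1] = epetitiDY$r
  rot[2] = petitiDY$re
  rot[3] = etitiDY$rep
  rot[4] = titiDY$repe
  rot[5] = itiDY$repet
  rot[6] = tiDY$repeti
  rot[7] = iDY$repetit
  rot[8] = DY$repetiti
  rot[9] = Y$repetitiD
  rot[10] = $repetitiDY
Sorted (with $ < everything):
  sorted[0] = $repetitiDY  (last char: 'Y')
  sorted[1] = DY$repetiti  (last char: 'i')
  sorted[2] = Y$repetitiD  (last char: 'D')
  sorted[3] = epetitiDY$r  (last char: 'r')
  sorted[4] = etitiDY$rep  (last char: 'p')
  sorted[5] = iDY$repetit  (last char: 't')
  sorted[6] = itiDY$repet  (last char: 't')
  sorted[7] = petitiDY$re  (last char: 'e')
  sorted[8] = repetitiDY$  (last char: '$')
  sorted[9] = tiDY$repeti  (last char: 'i')
  sorted[10] = titiDY$repe  (last char: 'e')
Last column: YiDrptte$ie
Original string S is at sorted index 8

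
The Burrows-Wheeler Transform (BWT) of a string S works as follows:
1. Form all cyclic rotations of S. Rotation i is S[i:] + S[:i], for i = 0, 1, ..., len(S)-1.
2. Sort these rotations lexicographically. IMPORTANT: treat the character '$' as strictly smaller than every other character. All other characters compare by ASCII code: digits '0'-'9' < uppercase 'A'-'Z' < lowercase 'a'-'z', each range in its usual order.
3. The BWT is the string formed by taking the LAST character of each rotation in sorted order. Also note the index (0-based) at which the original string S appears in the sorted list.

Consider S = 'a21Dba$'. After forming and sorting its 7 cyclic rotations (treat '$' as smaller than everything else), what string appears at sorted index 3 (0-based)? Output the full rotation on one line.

Answer: Dba$a21

Derivation:
All 7 rotations (rotation i = S[i:]+S[:i]):
  rot[0] = a21Dba$
  rot[1] = 21Dba$a
  rot[2] = 1Dba$a2
  rot[3] = Dba$a21
  rot[4] = ba$a21D
  rot[5] = a$a21Db
  rot[6] = $a21Dba
Sorted (with $ < everything):
  sorted[0] = $a21Dba
  sorted[1] = 1Dba$a2
  sorted[2] = 21Dba$a
  sorted[3] = Dba$a21
  sorted[4] = a$a21Db
  sorted[5] = a21Dba$
  sorted[6] = ba$a21D
sorted[3] = Dba$a21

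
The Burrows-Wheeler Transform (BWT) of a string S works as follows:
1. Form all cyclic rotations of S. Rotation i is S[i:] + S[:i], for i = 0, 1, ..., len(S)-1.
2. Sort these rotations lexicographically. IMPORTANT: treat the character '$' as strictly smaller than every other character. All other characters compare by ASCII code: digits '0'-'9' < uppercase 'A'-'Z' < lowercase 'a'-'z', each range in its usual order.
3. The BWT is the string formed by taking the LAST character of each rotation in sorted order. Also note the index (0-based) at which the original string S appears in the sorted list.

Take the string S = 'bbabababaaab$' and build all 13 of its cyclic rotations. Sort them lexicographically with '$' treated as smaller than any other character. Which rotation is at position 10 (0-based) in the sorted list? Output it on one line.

Answer: bababaaab$bba

Derivation:
All 13 rotations (rotation i = S[i:]+S[:i]):
  rot[0] = bbabababaaab$
  rot[1] = babababaaab$b
  rot[2] = abababaaab$bb
  rot[3] = bababaaab$bba
  rot[4] = ababaaab$bbab
  rot[5] = babaaab$bbaba
  rot[6] = abaaab$bbabab
  rot[7] = baaab$bbababa
  rot[8] = aaab$bbababab
  rot[9] = aab$bbabababa
  rot[10] = ab$bbabababaa
  rot[11] = b$bbabababaaa
  rot[12] = $bbabababaaab
Sorted (with $ < everything):
  sorted[0] = $bbabababaaab
  sorted[1] = aaab$bbababab
  sorted[2] = aab$bbabababa
  sorted[3] = ab$bbabababaa
  sorted[4] = abaaab$bbabab
  sorted[5] = ababaaab$bbab
  sorted[6] = abababaaab$bb
  sorted[7] = b$bbabababaaa
  sorted[8] = baaab$bbababa
  sorted[9] = babaaab$bbaba
  sorted[10] = bababaaab$bba
  sorted[11] = babababaaab$b
  sorted[12] = bbabababaaab$
sorted[10] = bababaaab$bba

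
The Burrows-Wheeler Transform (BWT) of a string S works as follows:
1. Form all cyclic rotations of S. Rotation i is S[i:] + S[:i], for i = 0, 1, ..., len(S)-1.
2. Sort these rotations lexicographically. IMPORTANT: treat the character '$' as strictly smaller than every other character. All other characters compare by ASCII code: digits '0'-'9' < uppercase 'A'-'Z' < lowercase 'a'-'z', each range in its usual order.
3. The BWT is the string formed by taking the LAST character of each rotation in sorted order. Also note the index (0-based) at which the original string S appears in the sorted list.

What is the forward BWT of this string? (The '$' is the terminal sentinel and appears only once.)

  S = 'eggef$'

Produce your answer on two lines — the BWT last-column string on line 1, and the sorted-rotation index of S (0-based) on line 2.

Answer: fg$ege
2

Derivation:
All 6 rotations (rotation i = S[i:]+S[:i]):
  rot[0] = eggef$
  rot[1] = ggef$e
  rot[2] = gef$eg
  rot[3] = ef$egg
  rot[4] = f$egge
  rot[5] = $eggef
Sorted (with $ < everything):
  sorted[0] = $eggef  (last char: 'f')
  sorted[1] = ef$egg  (last char: 'g')
  sorted[2] = eggef$  (last char: '$')
  sorted[3] = f$egge  (last char: 'e')
  sorted[4] = gef$eg  (last char: 'g')
  sorted[5] = ggef$e  (last char: 'e')
Last column: fg$ege
Original string S is at sorted index 2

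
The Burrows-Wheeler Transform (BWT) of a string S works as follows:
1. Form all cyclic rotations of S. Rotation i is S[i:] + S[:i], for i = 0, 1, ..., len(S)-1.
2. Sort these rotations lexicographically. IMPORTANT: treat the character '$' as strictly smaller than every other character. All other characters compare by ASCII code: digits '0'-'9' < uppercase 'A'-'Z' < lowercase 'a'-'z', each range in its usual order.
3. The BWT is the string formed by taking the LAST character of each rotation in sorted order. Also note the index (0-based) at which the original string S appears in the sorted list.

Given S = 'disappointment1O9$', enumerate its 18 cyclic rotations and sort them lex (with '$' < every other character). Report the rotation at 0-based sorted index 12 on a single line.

Answer: ointment1O9$disapp

Derivation:
All 18 rotations (rotation i = S[i:]+S[:i]):
  rot[0] = disappointment1O9$
  rot[1] = isappointment1O9$d
  rot[2] = sappointment1O9$di
  rot[3] = appointment1O9$dis
  rot[4] = ppointment1O9$disa
  rot[5] = pointment1O9$disap
  rot[6] = ointment1O9$disapp
  rot[7] = intment1O9$disappo
  rot[8] = ntment1O9$disappoi
  rot[9] = tment1O9$disappoin
  rot[10] = ment1O9$disappoint
  rot[11] = ent1O9$disappointm
  rot[12] = nt1O9$disappointme
  rot[13] = t1O9$disappointmen
  rot[14] = 1O9$disappointment
  rot[15] = O9$disappointment1
  rot[16] = 9$disappointment1O
  rot[17] = $disappointment1O9
Sorted (with $ < everything):
  sorted[0] = $disappointment1O9
  sorted[1] = 1O9$disappointment
  sorted[2] = 9$disappointment1O
  sorted[3] = O9$disappointment1
  sorted[4] = appointment1O9$dis
  sorted[5] = disappointment1O9$
  sorted[6] = ent1O9$disappointm
  sorted[7] = intment1O9$disappo
  sorted[8] = isappointment1O9$d
  sorted[9] = ment1O9$disappoint
  sorted[10] = nt1O9$disappointme
  sorted[11] = ntment1O9$disappoi
  sorted[12] = ointment1O9$disapp
  sorted[13] = pointment1O9$disap
  sorted[14] = ppointment1O9$disa
  sorted[15] = sappointment1O9$di
  sorted[16] = t1O9$disappointmen
  sorted[17] = tment1O9$disappoin
sorted[12] = ointment1O9$disapp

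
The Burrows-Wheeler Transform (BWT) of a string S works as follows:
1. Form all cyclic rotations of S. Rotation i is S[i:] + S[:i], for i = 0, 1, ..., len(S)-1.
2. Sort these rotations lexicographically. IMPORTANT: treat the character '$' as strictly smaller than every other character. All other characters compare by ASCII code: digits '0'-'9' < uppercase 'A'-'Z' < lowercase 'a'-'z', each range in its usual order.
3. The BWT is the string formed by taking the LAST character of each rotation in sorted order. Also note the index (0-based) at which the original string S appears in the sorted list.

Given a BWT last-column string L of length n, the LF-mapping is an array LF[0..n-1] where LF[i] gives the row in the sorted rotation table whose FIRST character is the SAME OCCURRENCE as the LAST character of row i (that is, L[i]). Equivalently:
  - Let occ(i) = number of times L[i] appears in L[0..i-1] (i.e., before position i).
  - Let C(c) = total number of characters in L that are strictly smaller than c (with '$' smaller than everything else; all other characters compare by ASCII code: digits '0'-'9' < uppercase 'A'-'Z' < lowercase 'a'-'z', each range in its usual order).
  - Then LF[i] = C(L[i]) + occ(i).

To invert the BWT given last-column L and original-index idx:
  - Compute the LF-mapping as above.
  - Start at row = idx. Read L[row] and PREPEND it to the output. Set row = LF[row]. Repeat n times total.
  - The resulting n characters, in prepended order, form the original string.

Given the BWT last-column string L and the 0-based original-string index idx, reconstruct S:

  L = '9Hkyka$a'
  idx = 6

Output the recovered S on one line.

LF mapping: 1 2 5 7 6 3 0 4
Walk LF starting at row 6, prepending L[row]:
  step 1: row=6, L[6]='$', prepend. Next row=LF[6]=0
  step 2: row=0, L[0]='9', prepend. Next row=LF[0]=1
  step 3: row=1, L[1]='H', prepend. Next row=LF[1]=2
  step 4: row=2, L[2]='k', prepend. Next row=LF[2]=5
  step 5: row=5, L[5]='a', prepend. Next row=LF[5]=3
  step 6: row=3, L[3]='y', prepend. Next row=LF[3]=7
  step 7: row=7, L[7]='a', prepend. Next row=LF[7]=4
  step 8: row=4, L[4]='k', prepend. Next row=LF[4]=6
Reversed output: kayakH9$

Answer: kayakH9$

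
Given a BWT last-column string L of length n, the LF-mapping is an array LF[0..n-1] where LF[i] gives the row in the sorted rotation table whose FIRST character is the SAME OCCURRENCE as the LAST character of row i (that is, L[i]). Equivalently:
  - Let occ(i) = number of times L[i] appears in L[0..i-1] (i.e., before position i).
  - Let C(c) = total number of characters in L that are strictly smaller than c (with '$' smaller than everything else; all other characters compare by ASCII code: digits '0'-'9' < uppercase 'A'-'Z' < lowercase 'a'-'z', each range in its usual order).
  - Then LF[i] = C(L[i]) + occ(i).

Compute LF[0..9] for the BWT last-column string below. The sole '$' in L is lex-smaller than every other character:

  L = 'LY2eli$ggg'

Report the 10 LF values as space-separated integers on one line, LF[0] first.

Answer: 2 3 1 4 9 8 0 5 6 7

Derivation:
Char counts: '$':1, '2':1, 'L':1, 'Y':1, 'e':1, 'g':3, 'i':1, 'l':1
C (first-col start): C('$')=0, C('2')=1, C('L')=2, C('Y')=3, C('e')=4, C('g')=5, C('i')=8, C('l')=9
L[0]='L': occ=0, LF[0]=C('L')+0=2+0=2
L[1]='Y': occ=0, LF[1]=C('Y')+0=3+0=3
L[2]='2': occ=0, LF[2]=C('2')+0=1+0=1
L[3]='e': occ=0, LF[3]=C('e')+0=4+0=4
L[4]='l': occ=0, LF[4]=C('l')+0=9+0=9
L[5]='i': occ=0, LF[5]=C('i')+0=8+0=8
L[6]='$': occ=0, LF[6]=C('$')+0=0+0=0
L[7]='g': occ=0, LF[7]=C('g')+0=5+0=5
L[8]='g': occ=1, LF[8]=C('g')+1=5+1=6
L[9]='g': occ=2, LF[9]=C('g')+2=5+2=7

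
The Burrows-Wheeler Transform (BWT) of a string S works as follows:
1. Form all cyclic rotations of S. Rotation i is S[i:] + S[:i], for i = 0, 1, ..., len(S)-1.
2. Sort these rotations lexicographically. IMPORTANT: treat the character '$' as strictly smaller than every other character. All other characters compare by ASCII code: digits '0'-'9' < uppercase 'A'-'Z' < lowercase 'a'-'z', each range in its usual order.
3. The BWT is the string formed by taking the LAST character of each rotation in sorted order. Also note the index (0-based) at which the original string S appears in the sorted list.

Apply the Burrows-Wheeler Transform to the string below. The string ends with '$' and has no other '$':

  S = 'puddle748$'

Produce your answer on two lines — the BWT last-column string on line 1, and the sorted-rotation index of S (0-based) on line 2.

All 10 rotations (rotation i = S[i:]+S[:i]):
  rot[0] = puddle748$
  rot[1] = uddle748$p
  rot[2] = ddle748$pu
  rot[3] = dle748$pud
  rot[4] = le748$pudd
  rot[5] = e748$puddl
  rot[6] = 748$puddle
  rot[7] = 48$puddle7
  rot[8] = 8$puddle74
  rot[9] = $puddle748
Sorted (with $ < everything):
  sorted[0] = $puddle748  (last char: '8')
  sorted[1] = 48$puddle7  (last char: '7')
  sorted[2] = 748$puddle  (last char: 'e')
  sorted[3] = 8$puddle74  (last char: '4')
  sorted[4] = ddle748$pu  (last char: 'u')
  sorted[5] = dle748$pud  (last char: 'd')
  sorted[6] = e748$puddl  (last char: 'l')
  sorted[7] = le748$pudd  (last char: 'd')
  sorted[8] = puddle748$  (last char: '$')
  sorted[9] = uddle748$p  (last char: 'p')
Last column: 87e4udld$p
Original string S is at sorted index 8

Answer: 87e4udld$p
8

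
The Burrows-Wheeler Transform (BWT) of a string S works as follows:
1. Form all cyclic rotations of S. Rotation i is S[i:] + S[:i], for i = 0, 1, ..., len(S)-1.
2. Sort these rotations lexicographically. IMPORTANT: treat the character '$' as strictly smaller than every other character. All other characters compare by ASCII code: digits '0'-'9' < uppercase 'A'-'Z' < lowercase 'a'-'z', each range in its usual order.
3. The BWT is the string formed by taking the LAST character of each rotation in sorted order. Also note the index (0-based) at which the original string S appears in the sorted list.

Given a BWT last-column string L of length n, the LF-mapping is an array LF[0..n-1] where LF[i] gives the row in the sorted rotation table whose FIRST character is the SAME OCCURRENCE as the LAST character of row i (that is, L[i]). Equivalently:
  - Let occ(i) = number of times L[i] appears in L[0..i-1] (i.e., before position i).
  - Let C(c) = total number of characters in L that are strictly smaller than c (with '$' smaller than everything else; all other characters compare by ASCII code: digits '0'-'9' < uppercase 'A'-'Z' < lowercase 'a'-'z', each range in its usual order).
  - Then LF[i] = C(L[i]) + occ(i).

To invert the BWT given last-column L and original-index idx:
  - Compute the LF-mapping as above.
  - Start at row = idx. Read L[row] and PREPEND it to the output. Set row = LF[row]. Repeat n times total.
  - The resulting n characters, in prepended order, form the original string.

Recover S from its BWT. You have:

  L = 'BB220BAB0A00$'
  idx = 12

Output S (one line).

Answer: BA20B00B20AB$

Derivation:
LF mapping: 9 10 5 6 1 11 7 12 2 8 3 4 0
Walk LF starting at row 12, prepending L[row]:
  step 1: row=12, L[12]='$', prepend. Next row=LF[12]=0
  step 2: row=0, L[0]='B', prepend. Next row=LF[0]=9
  step 3: row=9, L[9]='A', prepend. Next row=LF[9]=8
  step 4: row=8, L[8]='0', prepend. Next row=LF[8]=2
  step 5: row=2, L[2]='2', prepend. Next row=LF[2]=5
  step 6: row=5, L[5]='B', prepend. Next row=LF[5]=11
  step 7: row=11, L[11]='0', prepend. Next row=LF[11]=4
  step 8: row=4, L[4]='0', prepend. Next row=LF[4]=1
  step 9: row=1, L[1]='B', prepend. Next row=LF[1]=10
  step 10: row=10, L[10]='0', prepend. Next row=LF[10]=3
  step 11: row=3, L[3]='2', prepend. Next row=LF[3]=6
  step 12: row=6, L[6]='A', prepend. Next row=LF[6]=7
  step 13: row=7, L[7]='B', prepend. Next row=LF[7]=12
Reversed output: BA20B00B20AB$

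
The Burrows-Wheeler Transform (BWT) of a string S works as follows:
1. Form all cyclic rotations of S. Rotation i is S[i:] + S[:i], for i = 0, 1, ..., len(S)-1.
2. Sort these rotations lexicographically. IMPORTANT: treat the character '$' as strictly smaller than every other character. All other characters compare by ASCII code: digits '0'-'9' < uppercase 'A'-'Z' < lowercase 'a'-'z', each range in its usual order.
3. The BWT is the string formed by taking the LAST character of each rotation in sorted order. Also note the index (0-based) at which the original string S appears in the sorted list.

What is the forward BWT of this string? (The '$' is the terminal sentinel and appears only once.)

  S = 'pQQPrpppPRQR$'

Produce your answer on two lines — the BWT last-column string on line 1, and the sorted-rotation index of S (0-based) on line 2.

Answer: RpQQpRQPp$prP
9

Derivation:
All 13 rotations (rotation i = S[i:]+S[:i]):
  rot[0] = pQQPrpppPRQR$
  rot[1] = QQPrpppPRQR$p
  rot[2] = QPrpppPRQR$pQ
  rot[3] = PrpppPRQR$pQQ
  rot[4] = rpppPRQR$pQQP
  rot[5] = pppPRQR$pQQPr
  rot[6] = ppPRQR$pQQPrp
  rot[7] = pPRQR$pQQPrpp
  rot[8] = PRQR$pQQPrppp
  rot[9] = RQR$pQQPrpppP
  rot[10] = QR$pQQPrpppPR
  rot[11] = R$pQQPrpppPRQ
  rot[12] = $pQQPrpppPRQR
Sorted (with $ < everything):
  sorted[0] = $pQQPrpppPRQR  (last char: 'R')
  sorted[1] = PRQR$pQQPrppp  (last char: 'p')
  sorted[2] = PrpppPRQR$pQQ  (last char: 'Q')
  sorted[3] = QPrpppPRQR$pQ  (last char: 'Q')
  sorted[4] = QQPrpppPRQR$p  (last char: 'p')
  sorted[5] = QR$pQQPrpppPR  (last char: 'R')
  sorted[6] = R$pQQPrpppPRQ  (last char: 'Q')
  sorted[7] = RQR$pQQPrpppP  (last char: 'P')
  sorted[8] = pPRQR$pQQPrpp  (last char: 'p')
  sorted[9] = pQQPrpppPRQR$  (last char: '$')
  sorted[10] = ppPRQR$pQQPrp  (last char: 'p')
  sorted[11] = pppPRQR$pQQPr  (last char: 'r')
  sorted[12] = rpppPRQR$pQQP  (last char: 'P')
Last column: RpQQpRQPp$prP
Original string S is at sorted index 9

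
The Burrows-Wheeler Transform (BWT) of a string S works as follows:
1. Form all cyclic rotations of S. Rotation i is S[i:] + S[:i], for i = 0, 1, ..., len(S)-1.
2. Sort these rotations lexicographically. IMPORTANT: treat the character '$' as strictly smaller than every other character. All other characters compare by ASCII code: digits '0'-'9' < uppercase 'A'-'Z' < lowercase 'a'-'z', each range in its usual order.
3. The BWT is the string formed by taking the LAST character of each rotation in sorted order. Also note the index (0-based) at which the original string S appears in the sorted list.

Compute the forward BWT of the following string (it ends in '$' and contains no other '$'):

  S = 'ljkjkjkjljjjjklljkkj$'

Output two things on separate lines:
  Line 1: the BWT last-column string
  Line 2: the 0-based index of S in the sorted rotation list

Answer: jkljjlkkljkkjjjjjj$lk
18

Derivation:
All 21 rotations (rotation i = S[i:]+S[:i]):
  rot[0] = ljkjkjkjljjjjklljkkj$
  rot[1] = jkjkjkjljjjjklljkkj$l
  rot[2] = kjkjkjljjjjklljkkj$lj
  rot[3] = jkjkjljjjjklljkkj$ljk
  rot[4] = kjkjljjjjklljkkj$ljkj
  rot[5] = jkjljjjjklljkkj$ljkjk
  rot[6] = kjljjjjklljkkj$ljkjkj
  rot[7] = jljjjjklljkkj$ljkjkjk
  rot[8] = ljjjjklljkkj$ljkjkjkj
  rot[9] = jjjjklljkkj$ljkjkjkjl
  rot[10] = jjjklljkkj$ljkjkjkjlj
  rot[11] = jjklljkkj$ljkjkjkjljj
  rot[12] = jklljkkj$ljkjkjkjljjj
  rot[13] = klljkkj$ljkjkjkjljjjj
  rot[14] = lljkkj$ljkjkjkjljjjjk
  rot[15] = ljkkj$ljkjkjkjljjjjkl
  rot[16] = jkkj$ljkjkjkjljjjjkll
  rot[17] = kkj$ljkjkjkjljjjjkllj
  rot[18] = kj$ljkjkjkjljjjjklljk
  rot[19] = j$ljkjkjkjljjjjklljkk
  rot[20] = $ljkjkjkjljjjjklljkkj
Sorted (with $ < everything):
  sorted[0] = $ljkjkjkjljjjjklljkkj  (last char: 'j')
  sorted[1] = j$ljkjkjkjljjjjklljkk  (last char: 'k')
  sorted[2] = jjjjklljkkj$ljkjkjkjl  (last char: 'l')
  sorted[3] = jjjklljkkj$ljkjkjkjlj  (last char: 'j')
  sorted[4] = jjklljkkj$ljkjkjkjljj  (last char: 'j')
  sorted[5] = jkjkjkjljjjjklljkkj$l  (last char: 'l')
  sorted[6] = jkjkjljjjjklljkkj$ljk  (last char: 'k')
  sorted[7] = jkjljjjjklljkkj$ljkjk  (last char: 'k')
  sorted[8] = jkkj$ljkjkjkjljjjjkll  (last char: 'l')
  sorted[9] = jklljkkj$ljkjkjkjljjj  (last char: 'j')
  sorted[10] = jljjjjklljkkj$ljkjkjk  (last char: 'k')
  sorted[11] = kj$ljkjkjkjljjjjklljk  (last char: 'k')
  sorted[12] = kjkjkjljjjjklljkkj$lj  (last char: 'j')
  sorted[13] = kjkjljjjjklljkkj$ljkj  (last char: 'j')
  sorted[14] = kjljjjjklljkkj$ljkjkj  (last char: 'j')
  sorted[15] = kkj$ljkjkjkjljjjjkllj  (last char: 'j')
  sorted[16] = klljkkj$ljkjkjkjljjjj  (last char: 'j')
  sorted[17] = ljjjjklljkkj$ljkjkjkj  (last char: 'j')
  sorted[18] = ljkjkjkjljjjjklljkkj$  (last char: '$')
  sorted[19] = ljkkj$ljkjkjkjljjjjkl  (last char: 'l')
  sorted[20] = lljkkj$ljkjkjkjljjjjk  (last char: 'k')
Last column: jkljjlkkljkkjjjjjj$lk
Original string S is at sorted index 18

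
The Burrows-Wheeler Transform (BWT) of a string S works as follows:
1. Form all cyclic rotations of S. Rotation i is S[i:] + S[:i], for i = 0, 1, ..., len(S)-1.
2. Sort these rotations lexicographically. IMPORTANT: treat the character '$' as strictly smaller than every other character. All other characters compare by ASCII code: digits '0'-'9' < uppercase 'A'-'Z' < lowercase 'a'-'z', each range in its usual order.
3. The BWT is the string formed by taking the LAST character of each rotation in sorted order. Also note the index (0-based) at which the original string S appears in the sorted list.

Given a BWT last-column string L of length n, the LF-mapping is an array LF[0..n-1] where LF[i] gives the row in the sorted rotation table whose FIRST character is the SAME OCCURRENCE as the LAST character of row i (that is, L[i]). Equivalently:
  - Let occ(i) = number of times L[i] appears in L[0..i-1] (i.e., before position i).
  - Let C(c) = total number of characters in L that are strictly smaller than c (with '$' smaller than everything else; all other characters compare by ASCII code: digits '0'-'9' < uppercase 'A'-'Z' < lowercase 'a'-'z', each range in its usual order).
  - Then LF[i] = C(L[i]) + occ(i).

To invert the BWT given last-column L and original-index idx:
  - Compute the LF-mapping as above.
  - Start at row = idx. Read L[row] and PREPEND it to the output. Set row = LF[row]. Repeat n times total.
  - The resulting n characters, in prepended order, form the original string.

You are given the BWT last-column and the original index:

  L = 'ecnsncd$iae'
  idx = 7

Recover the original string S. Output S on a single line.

Answer: incandesce$

Derivation:
LF mapping: 5 2 8 10 9 3 4 0 7 1 6
Walk LF starting at row 7, prepending L[row]:
  step 1: row=7, L[7]='$', prepend. Next row=LF[7]=0
  step 2: row=0, L[0]='e', prepend. Next row=LF[0]=5
  step 3: row=5, L[5]='c', prepend. Next row=LF[5]=3
  step 4: row=3, L[3]='s', prepend. Next row=LF[3]=10
  step 5: row=10, L[10]='e', prepend. Next row=LF[10]=6
  step 6: row=6, L[6]='d', prepend. Next row=LF[6]=4
  step 7: row=4, L[4]='n', prepend. Next row=LF[4]=9
  step 8: row=9, L[9]='a', prepend. Next row=LF[9]=1
  step 9: row=1, L[1]='c', prepend. Next row=LF[1]=2
  step 10: row=2, L[2]='n', prepend. Next row=LF[2]=8
  step 11: row=8, L[8]='i', prepend. Next row=LF[8]=7
Reversed output: incandesce$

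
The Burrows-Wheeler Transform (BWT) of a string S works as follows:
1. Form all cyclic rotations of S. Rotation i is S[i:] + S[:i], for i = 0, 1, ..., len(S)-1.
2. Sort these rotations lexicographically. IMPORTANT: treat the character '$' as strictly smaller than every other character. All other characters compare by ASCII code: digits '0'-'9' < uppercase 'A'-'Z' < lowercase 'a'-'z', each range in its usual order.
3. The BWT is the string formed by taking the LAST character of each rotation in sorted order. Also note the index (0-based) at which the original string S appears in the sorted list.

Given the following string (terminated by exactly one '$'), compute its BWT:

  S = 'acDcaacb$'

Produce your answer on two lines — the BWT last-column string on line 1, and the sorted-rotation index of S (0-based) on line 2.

Answer: bcc$acaDa
3

Derivation:
All 9 rotations (rotation i = S[i:]+S[:i]):
  rot[0] = acDcaacb$
  rot[1] = cDcaacb$a
  rot[2] = Dcaacb$ac
  rot[3] = caacb$acD
  rot[4] = aacb$acDc
  rot[5] = acb$acDca
  rot[6] = cb$acDcaa
  rot[7] = b$acDcaac
  rot[8] = $acDcaacb
Sorted (with $ < everything):
  sorted[0] = $acDcaacb  (last char: 'b')
  sorted[1] = Dcaacb$ac  (last char: 'c')
  sorted[2] = aacb$acDc  (last char: 'c')
  sorted[3] = acDcaacb$  (last char: '$')
  sorted[4] = acb$acDca  (last char: 'a')
  sorted[5] = b$acDcaac  (last char: 'c')
  sorted[6] = cDcaacb$a  (last char: 'a')
  sorted[7] = caacb$acD  (last char: 'D')
  sorted[8] = cb$acDcaa  (last char: 'a')
Last column: bcc$acaDa
Original string S is at sorted index 3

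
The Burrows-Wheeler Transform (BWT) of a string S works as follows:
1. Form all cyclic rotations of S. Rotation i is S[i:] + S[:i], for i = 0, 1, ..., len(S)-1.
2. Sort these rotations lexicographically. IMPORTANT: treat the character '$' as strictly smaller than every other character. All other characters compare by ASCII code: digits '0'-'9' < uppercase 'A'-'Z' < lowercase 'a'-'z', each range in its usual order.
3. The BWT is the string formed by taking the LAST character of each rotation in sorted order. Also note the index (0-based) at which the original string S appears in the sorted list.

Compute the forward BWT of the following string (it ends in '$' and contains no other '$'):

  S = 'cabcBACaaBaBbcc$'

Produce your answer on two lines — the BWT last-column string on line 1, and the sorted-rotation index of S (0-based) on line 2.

Answer: cBcaaAaBCcaBcb$b
14

Derivation:
All 16 rotations (rotation i = S[i:]+S[:i]):
  rot[0] = cabcBACaaBaBbcc$
  rot[1] = abcBACaaBaBbcc$c
  rot[2] = bcBACaaBaBbcc$ca
  rot[3] = cBACaaBaBbcc$cab
  rot[4] = BACaaBaBbcc$cabc
  rot[5] = ACaaBaBbcc$cabcB
  rot[6] = CaaBaBbcc$cabcBA
  rot[7] = aaBaBbcc$cabcBAC
  rot[8] = aBaBbcc$cabcBACa
  rot[9] = BaBbcc$cabcBACaa
  rot[10] = aBbcc$cabcBACaaB
  rot[11] = Bbcc$cabcBACaaBa
  rot[12] = bcc$cabcBACaaBaB
  rot[13] = cc$cabcBACaaBaBb
  rot[14] = c$cabcBACaaBaBbc
  rot[15] = $cabcBACaaBaBbcc
Sorted (with $ < everything):
  sorted[0] = $cabcBACaaBaBbcc  (last char: 'c')
  sorted[1] = ACaaBaBbcc$cabcB  (last char: 'B')
  sorted[2] = BACaaBaBbcc$cabc  (last char: 'c')
  sorted[3] = BaBbcc$cabcBACaa  (last char: 'a')
  sorted[4] = Bbcc$cabcBACaaBa  (last char: 'a')
  sorted[5] = CaaBaBbcc$cabcBA  (last char: 'A')
  sorted[6] = aBaBbcc$cabcBACa  (last char: 'a')
  sorted[7] = aBbcc$cabcBACaaB  (last char: 'B')
  sorted[8] = aaBaBbcc$cabcBAC  (last char: 'C')
  sorted[9] = abcBACaaBaBbcc$c  (last char: 'c')
  sorted[10] = bcBACaaBaBbcc$ca  (last char: 'a')
  sorted[11] = bcc$cabcBACaaBaB  (last char: 'B')
  sorted[12] = c$cabcBACaaBaBbc  (last char: 'c')
  sorted[13] = cBACaaBaBbcc$cab  (last char: 'b')
  sorted[14] = cabcBACaaBaBbcc$  (last char: '$')
  sorted[15] = cc$cabcBACaaBaBb  (last char: 'b')
Last column: cBcaaAaBCcaBcb$b
Original string S is at sorted index 14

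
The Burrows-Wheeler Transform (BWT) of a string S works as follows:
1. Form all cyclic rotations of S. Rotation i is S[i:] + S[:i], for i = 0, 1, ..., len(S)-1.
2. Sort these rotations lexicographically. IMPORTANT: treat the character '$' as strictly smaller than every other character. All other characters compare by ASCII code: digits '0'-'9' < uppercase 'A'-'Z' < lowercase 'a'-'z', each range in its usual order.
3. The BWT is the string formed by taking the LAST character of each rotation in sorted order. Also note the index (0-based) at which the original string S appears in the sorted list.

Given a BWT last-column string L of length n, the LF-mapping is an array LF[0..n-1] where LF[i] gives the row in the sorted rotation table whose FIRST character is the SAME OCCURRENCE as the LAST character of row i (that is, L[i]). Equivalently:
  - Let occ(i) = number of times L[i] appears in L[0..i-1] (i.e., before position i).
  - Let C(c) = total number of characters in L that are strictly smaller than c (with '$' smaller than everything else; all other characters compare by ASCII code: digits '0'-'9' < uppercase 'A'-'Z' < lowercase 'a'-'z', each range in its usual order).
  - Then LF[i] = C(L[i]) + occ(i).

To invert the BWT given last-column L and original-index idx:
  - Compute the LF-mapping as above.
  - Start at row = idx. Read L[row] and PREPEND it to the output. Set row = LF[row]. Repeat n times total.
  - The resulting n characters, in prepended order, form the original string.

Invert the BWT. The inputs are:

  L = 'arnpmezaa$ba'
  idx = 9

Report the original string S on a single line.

LF mapping: 1 10 8 9 7 6 11 2 3 0 5 4
Walk LF starting at row 9, prepending L[row]:
  step 1: row=9, L[9]='$', prepend. Next row=LF[9]=0
  step 2: row=0, L[0]='a', prepend. Next row=LF[0]=1
  step 3: row=1, L[1]='r', prepend. Next row=LF[1]=10
  step 4: row=10, L[10]='b', prepend. Next row=LF[10]=5
  step 5: row=5, L[5]='e', prepend. Next row=LF[5]=6
  step 6: row=6, L[6]='z', prepend. Next row=LF[6]=11
  step 7: row=11, L[11]='a', prepend. Next row=LF[11]=4
  step 8: row=4, L[4]='m', prepend. Next row=LF[4]=7
  step 9: row=7, L[7]='a', prepend. Next row=LF[7]=2
  step 10: row=2, L[2]='n', prepend. Next row=LF[2]=8
  step 11: row=8, L[8]='a', prepend. Next row=LF[8]=3
  step 12: row=3, L[3]='p', prepend. Next row=LF[3]=9
Reversed output: panamazebra$

Answer: panamazebra$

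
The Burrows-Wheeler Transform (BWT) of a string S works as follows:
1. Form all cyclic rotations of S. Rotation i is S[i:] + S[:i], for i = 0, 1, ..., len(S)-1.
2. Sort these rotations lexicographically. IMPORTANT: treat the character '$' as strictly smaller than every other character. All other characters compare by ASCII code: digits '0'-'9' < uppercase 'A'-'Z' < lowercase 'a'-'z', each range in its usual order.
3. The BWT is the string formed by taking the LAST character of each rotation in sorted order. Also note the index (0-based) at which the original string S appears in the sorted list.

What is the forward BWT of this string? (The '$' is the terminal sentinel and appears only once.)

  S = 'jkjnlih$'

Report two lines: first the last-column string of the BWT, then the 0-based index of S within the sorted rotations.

Answer: hil$kjnj
3

Derivation:
All 8 rotations (rotation i = S[i:]+S[:i]):
  rot[0] = jkjnlih$
  rot[1] = kjnlih$j
  rot[2] = jnlih$jk
  rot[3] = nlih$jkj
  rot[4] = lih$jkjn
  rot[5] = ih$jkjnl
  rot[6] = h$jkjnli
  rot[7] = $jkjnlih
Sorted (with $ < everything):
  sorted[0] = $jkjnlih  (last char: 'h')
  sorted[1] = h$jkjnli  (last char: 'i')
  sorted[2] = ih$jkjnl  (last char: 'l')
  sorted[3] = jkjnlih$  (last char: '$')
  sorted[4] = jnlih$jk  (last char: 'k')
  sorted[5] = kjnlih$j  (last char: 'j')
  sorted[6] = lih$jkjn  (last char: 'n')
  sorted[7] = nlih$jkj  (last char: 'j')
Last column: hil$kjnj
Original string S is at sorted index 3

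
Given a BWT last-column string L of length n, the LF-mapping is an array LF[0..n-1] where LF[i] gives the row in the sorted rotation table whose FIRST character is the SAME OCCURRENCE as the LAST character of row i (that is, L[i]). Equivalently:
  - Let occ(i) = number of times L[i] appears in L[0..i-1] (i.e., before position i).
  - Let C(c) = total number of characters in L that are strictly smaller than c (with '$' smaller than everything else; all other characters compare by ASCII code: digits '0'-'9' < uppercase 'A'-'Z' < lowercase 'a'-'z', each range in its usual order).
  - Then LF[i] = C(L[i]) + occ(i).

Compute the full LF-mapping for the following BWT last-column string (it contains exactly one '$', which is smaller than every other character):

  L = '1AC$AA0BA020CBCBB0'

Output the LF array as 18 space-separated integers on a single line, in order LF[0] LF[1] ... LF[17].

Answer: 5 7 15 0 8 9 1 11 10 2 6 3 16 12 17 13 14 4

Derivation:
Char counts: '$':1, '0':4, '1':1, '2':1, 'A':4, 'B':4, 'C':3
C (first-col start): C('$')=0, C('0')=1, C('1')=5, C('2')=6, C('A')=7, C('B')=11, C('C')=15
L[0]='1': occ=0, LF[0]=C('1')+0=5+0=5
L[1]='A': occ=0, LF[1]=C('A')+0=7+0=7
L[2]='C': occ=0, LF[2]=C('C')+0=15+0=15
L[3]='$': occ=0, LF[3]=C('$')+0=0+0=0
L[4]='A': occ=1, LF[4]=C('A')+1=7+1=8
L[5]='A': occ=2, LF[5]=C('A')+2=7+2=9
L[6]='0': occ=0, LF[6]=C('0')+0=1+0=1
L[7]='B': occ=0, LF[7]=C('B')+0=11+0=11
L[8]='A': occ=3, LF[8]=C('A')+3=7+3=10
L[9]='0': occ=1, LF[9]=C('0')+1=1+1=2
L[10]='2': occ=0, LF[10]=C('2')+0=6+0=6
L[11]='0': occ=2, LF[11]=C('0')+2=1+2=3
L[12]='C': occ=1, LF[12]=C('C')+1=15+1=16
L[13]='B': occ=1, LF[13]=C('B')+1=11+1=12
L[14]='C': occ=2, LF[14]=C('C')+2=15+2=17
L[15]='B': occ=2, LF[15]=C('B')+2=11+2=13
L[16]='B': occ=3, LF[16]=C('B')+3=11+3=14
L[17]='0': occ=3, LF[17]=C('0')+3=1+3=4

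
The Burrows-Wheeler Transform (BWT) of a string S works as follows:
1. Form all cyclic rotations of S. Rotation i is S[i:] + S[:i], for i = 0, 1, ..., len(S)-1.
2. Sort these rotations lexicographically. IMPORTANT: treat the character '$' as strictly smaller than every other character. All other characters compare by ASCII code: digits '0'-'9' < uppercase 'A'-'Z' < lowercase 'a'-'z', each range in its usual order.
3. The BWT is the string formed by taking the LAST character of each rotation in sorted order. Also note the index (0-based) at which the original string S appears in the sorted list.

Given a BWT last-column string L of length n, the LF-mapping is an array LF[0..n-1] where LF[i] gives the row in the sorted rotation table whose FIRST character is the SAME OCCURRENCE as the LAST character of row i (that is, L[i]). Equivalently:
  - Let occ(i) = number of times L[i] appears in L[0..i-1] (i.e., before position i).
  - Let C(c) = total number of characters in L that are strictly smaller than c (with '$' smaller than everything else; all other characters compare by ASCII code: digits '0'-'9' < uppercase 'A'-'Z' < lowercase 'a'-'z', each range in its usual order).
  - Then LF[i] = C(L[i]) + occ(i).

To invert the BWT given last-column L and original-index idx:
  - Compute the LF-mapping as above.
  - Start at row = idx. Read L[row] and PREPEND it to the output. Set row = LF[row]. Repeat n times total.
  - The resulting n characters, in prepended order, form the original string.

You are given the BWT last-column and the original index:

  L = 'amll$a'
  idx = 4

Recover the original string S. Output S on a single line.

Answer: llama$

Derivation:
LF mapping: 1 5 3 4 0 2
Walk LF starting at row 4, prepending L[row]:
  step 1: row=4, L[4]='$', prepend. Next row=LF[4]=0
  step 2: row=0, L[0]='a', prepend. Next row=LF[0]=1
  step 3: row=1, L[1]='m', prepend. Next row=LF[1]=5
  step 4: row=5, L[5]='a', prepend. Next row=LF[5]=2
  step 5: row=2, L[2]='l', prepend. Next row=LF[2]=3
  step 6: row=3, L[3]='l', prepend. Next row=LF[3]=4
Reversed output: llama$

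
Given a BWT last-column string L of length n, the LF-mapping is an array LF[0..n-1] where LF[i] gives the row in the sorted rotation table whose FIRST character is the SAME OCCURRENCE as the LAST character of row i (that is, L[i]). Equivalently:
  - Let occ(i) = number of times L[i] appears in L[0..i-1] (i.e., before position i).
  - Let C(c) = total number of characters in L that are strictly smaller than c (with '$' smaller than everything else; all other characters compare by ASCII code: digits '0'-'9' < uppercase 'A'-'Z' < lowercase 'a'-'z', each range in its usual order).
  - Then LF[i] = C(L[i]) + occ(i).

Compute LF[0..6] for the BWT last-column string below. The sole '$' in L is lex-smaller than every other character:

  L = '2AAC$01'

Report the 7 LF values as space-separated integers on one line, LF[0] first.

Answer: 3 4 5 6 0 1 2

Derivation:
Char counts: '$':1, '0':1, '1':1, '2':1, 'A':2, 'C':1
C (first-col start): C('$')=0, C('0')=1, C('1')=2, C('2')=3, C('A')=4, C('C')=6
L[0]='2': occ=0, LF[0]=C('2')+0=3+0=3
L[1]='A': occ=0, LF[1]=C('A')+0=4+0=4
L[2]='A': occ=1, LF[2]=C('A')+1=4+1=5
L[3]='C': occ=0, LF[3]=C('C')+0=6+0=6
L[4]='$': occ=0, LF[4]=C('$')+0=0+0=0
L[5]='0': occ=0, LF[5]=C('0')+0=1+0=1
L[6]='1': occ=0, LF[6]=C('1')+0=2+0=2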